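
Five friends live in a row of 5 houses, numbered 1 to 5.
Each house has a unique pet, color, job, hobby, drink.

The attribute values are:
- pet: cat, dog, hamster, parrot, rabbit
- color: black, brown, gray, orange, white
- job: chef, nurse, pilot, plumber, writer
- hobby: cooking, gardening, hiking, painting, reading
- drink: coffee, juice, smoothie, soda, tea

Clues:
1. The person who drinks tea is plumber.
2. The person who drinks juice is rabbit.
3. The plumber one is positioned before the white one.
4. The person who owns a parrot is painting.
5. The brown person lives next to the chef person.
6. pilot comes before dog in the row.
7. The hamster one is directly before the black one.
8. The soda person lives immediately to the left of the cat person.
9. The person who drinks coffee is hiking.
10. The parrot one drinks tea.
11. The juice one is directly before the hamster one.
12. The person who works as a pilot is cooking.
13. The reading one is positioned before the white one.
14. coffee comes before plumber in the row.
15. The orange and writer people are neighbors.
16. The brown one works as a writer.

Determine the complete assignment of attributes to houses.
Solution:

House | Pet | Color | Job | Hobby | Drink
-----------------------------------------
  1   | rabbit | orange | pilot | cooking | juice
  2   | hamster | brown | writer | reading | soda
  3   | cat | black | chef | hiking | coffee
  4   | parrot | gray | plumber | painting | tea
  5   | dog | white | nurse | gardening | smoothie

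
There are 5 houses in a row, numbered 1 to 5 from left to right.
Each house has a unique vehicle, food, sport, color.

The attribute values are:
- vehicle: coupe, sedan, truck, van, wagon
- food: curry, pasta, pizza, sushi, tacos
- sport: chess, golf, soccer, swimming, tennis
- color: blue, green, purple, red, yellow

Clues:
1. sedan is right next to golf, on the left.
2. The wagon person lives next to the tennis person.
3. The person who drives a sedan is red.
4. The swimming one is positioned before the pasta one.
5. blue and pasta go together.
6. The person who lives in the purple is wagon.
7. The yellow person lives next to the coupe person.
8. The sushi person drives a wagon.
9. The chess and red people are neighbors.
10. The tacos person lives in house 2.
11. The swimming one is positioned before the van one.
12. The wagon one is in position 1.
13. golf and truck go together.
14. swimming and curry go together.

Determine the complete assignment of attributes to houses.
Solution:

House | Vehicle | Food | Sport | Color
--------------------------------------
  1   | wagon | sushi | chess | purple
  2   | sedan | tacos | tennis | red
  3   | truck | pizza | golf | yellow
  4   | coupe | curry | swimming | green
  5   | van | pasta | soccer | blue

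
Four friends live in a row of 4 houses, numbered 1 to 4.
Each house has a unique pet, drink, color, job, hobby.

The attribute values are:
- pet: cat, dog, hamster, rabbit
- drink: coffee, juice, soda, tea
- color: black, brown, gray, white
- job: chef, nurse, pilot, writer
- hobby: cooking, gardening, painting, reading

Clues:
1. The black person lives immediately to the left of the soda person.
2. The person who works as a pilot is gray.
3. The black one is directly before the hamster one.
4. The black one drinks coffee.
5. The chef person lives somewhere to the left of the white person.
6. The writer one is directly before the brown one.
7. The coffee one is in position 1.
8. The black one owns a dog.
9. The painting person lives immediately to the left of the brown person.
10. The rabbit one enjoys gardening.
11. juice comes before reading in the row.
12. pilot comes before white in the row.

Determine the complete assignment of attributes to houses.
Solution:

House | Pet | Drink | Color | Job | Hobby
-----------------------------------------
  1   | dog | coffee | black | writer | painting
  2   | hamster | soda | brown | chef | cooking
  3   | rabbit | juice | gray | pilot | gardening
  4   | cat | tea | white | nurse | reading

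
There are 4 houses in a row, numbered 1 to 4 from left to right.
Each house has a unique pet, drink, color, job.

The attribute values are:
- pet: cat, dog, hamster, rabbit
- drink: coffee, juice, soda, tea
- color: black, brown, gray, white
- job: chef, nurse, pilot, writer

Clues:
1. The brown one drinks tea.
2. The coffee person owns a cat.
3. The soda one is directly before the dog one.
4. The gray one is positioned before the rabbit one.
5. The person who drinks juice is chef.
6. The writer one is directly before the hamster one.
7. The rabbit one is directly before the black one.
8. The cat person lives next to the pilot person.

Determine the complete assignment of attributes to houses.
Solution:

House | Pet | Drink | Color | Job
---------------------------------
  1   | cat | coffee | gray | writer
  2   | hamster | tea | brown | pilot
  3   | rabbit | soda | white | nurse
  4   | dog | juice | black | chef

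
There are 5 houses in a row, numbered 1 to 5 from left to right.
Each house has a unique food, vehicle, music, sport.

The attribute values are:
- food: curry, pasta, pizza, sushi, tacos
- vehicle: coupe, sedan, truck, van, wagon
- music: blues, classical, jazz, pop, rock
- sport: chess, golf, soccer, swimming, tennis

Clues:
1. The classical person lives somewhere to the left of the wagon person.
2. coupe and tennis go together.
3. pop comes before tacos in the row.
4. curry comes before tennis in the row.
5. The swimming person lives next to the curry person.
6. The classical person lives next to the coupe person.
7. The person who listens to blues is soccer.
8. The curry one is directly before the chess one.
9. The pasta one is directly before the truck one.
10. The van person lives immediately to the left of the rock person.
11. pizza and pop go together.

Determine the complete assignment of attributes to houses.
Solution:

House | Food | Vehicle | Music | Sport
--------------------------------------
  1   | pasta | van | jazz | swimming
  2   | curry | truck | rock | golf
  3   | sushi | sedan | classical | chess
  4   | pizza | coupe | pop | tennis
  5   | tacos | wagon | blues | soccer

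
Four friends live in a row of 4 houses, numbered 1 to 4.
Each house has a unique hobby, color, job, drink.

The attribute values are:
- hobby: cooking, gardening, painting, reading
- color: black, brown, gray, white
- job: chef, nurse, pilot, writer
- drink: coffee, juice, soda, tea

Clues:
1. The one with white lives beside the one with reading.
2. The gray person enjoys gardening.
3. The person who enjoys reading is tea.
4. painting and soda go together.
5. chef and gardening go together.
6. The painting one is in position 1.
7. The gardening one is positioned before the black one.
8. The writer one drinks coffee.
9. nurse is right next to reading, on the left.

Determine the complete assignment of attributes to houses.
Solution:

House | Hobby | Color | Job | Drink
-----------------------------------
  1   | painting | white | nurse | soda
  2   | reading | brown | pilot | tea
  3   | gardening | gray | chef | juice
  4   | cooking | black | writer | coffee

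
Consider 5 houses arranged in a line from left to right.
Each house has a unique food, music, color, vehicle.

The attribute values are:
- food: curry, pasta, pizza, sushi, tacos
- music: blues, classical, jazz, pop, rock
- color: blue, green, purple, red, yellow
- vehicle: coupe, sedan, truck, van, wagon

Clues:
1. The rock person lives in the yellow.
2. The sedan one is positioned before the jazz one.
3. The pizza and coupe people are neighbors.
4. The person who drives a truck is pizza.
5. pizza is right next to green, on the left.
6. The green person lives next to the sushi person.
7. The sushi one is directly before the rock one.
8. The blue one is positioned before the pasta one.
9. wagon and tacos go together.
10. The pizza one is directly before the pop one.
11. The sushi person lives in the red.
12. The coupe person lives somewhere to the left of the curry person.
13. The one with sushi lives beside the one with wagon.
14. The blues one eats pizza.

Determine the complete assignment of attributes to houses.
Solution:

House | Food | Music | Color | Vehicle
--------------------------------------
  1   | pizza | blues | blue | truck
  2   | pasta | pop | green | coupe
  3   | sushi | classical | red | sedan
  4   | tacos | rock | yellow | wagon
  5   | curry | jazz | purple | van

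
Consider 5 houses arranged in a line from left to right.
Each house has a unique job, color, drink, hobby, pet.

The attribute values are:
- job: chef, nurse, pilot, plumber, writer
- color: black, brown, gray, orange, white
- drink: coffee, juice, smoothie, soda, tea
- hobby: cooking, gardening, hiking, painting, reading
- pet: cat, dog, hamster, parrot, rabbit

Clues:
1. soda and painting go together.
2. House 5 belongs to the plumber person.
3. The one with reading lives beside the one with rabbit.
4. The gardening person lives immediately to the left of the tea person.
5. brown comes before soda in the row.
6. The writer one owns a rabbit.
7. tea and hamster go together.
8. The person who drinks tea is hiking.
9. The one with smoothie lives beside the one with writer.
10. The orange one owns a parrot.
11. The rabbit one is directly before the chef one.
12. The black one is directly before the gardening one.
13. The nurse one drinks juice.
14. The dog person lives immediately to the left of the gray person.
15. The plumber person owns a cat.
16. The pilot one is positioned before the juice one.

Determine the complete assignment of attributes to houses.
Solution:

House | Job | Color | Drink | Hobby | Pet
-----------------------------------------
  1   | pilot | black | smoothie | reading | dog
  2   | writer | gray | coffee | gardening | rabbit
  3   | chef | brown | tea | hiking | hamster
  4   | nurse | orange | juice | cooking | parrot
  5   | plumber | white | soda | painting | cat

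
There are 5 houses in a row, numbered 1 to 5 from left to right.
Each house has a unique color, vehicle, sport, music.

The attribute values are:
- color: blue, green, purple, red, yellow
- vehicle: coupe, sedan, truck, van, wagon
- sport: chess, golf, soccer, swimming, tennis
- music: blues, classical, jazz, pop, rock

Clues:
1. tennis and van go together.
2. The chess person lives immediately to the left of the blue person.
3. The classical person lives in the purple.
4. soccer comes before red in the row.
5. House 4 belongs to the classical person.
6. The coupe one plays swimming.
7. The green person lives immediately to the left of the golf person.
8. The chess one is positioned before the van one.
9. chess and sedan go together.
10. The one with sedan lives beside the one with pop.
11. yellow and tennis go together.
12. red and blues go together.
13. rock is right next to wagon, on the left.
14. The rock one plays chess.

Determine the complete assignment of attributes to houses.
Solution:

House | Color | Vehicle | Sport | Music
---------------------------------------
  1   | green | sedan | chess | rock
  2   | blue | wagon | golf | pop
  3   | yellow | van | tennis | jazz
  4   | purple | truck | soccer | classical
  5   | red | coupe | swimming | blues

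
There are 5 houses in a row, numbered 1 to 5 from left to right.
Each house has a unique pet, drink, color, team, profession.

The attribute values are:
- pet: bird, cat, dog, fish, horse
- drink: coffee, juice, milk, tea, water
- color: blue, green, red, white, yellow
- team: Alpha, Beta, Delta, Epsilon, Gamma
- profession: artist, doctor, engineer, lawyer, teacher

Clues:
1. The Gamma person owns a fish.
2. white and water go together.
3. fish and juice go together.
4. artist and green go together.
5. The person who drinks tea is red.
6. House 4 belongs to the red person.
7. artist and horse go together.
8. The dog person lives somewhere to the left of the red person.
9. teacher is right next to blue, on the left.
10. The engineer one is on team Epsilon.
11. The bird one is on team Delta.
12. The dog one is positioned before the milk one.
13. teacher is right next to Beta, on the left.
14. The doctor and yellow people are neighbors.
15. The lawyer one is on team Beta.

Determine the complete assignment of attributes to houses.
Solution:

House | Pet | Drink | Color | Team | Profession
-----------------------------------------------
  1   | bird | water | white | Delta | doctor
  2   | fish | juice | yellow | Gamma | teacher
  3   | dog | coffee | blue | Beta | lawyer
  4   | cat | tea | red | Epsilon | engineer
  5   | horse | milk | green | Alpha | artist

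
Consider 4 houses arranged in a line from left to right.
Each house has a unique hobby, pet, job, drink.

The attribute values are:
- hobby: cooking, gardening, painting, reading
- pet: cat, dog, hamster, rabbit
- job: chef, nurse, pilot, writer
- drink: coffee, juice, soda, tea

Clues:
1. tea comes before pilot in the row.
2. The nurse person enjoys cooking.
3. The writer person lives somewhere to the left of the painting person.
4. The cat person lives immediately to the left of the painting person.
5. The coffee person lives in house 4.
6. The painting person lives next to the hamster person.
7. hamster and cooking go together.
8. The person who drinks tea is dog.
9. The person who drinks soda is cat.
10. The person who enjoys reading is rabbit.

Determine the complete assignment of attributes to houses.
Solution:

House | Hobby | Pet | Job | Drink
---------------------------------
  1   | gardening | cat | writer | soda
  2   | painting | dog | chef | tea
  3   | cooking | hamster | nurse | juice
  4   | reading | rabbit | pilot | coffee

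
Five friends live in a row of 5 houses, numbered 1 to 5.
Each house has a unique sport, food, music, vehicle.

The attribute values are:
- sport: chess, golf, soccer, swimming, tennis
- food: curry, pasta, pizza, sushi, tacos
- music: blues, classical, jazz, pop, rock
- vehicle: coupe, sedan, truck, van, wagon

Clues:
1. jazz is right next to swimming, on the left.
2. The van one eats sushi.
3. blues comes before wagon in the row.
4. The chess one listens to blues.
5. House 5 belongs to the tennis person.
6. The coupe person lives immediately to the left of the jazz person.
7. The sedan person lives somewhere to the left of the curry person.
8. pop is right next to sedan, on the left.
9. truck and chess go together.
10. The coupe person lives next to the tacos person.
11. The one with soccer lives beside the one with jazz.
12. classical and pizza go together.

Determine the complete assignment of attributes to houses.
Solution:

House | Sport | Food | Music | Vehicle
--------------------------------------
  1   | soccer | pasta | pop | coupe
  2   | golf | tacos | jazz | sedan
  3   | swimming | sushi | rock | van
  4   | chess | curry | blues | truck
  5   | tennis | pizza | classical | wagon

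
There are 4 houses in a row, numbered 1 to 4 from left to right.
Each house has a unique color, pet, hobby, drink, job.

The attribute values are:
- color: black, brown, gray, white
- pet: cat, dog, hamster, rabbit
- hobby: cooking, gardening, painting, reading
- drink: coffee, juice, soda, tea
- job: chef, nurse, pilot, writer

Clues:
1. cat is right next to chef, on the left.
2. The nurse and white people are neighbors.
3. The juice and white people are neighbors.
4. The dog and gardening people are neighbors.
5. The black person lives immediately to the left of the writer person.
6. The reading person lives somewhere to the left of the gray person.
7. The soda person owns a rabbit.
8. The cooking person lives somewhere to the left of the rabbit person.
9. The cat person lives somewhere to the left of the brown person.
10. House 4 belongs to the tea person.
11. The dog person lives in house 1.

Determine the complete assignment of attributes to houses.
Solution:

House | Color | Pet | Hobby | Drink | Job
-----------------------------------------
  1   | black | dog | cooking | juice | nurse
  2   | white | cat | gardening | coffee | writer
  3   | brown | rabbit | reading | soda | chef
  4   | gray | hamster | painting | tea | pilot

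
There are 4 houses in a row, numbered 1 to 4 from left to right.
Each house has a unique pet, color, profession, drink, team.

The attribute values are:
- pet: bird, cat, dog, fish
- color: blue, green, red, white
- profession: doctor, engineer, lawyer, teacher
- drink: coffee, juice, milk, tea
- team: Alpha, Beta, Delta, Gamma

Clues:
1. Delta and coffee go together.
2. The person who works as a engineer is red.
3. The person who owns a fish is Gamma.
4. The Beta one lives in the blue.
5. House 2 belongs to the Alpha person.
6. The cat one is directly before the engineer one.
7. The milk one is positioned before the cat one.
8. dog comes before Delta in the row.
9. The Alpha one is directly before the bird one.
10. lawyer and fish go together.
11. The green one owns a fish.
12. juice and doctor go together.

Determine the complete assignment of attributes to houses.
Solution:

House | Pet | Color | Profession | Drink | Team
-----------------------------------------------
  1   | dog | blue | teacher | milk | Beta
  2   | cat | white | doctor | juice | Alpha
  3   | bird | red | engineer | coffee | Delta
  4   | fish | green | lawyer | tea | Gamma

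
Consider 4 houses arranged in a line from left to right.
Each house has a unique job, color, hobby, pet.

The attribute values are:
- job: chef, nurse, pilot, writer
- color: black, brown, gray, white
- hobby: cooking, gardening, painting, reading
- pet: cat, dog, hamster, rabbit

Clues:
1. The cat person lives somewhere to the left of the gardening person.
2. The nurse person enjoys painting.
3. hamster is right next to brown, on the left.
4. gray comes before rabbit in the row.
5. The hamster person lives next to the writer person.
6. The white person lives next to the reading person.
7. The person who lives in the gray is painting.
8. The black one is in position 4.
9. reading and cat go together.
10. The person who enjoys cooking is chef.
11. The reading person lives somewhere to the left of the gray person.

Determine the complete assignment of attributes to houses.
Solution:

House | Job | Color | Hobby | Pet
---------------------------------
  1   | chef | white | cooking | hamster
  2   | writer | brown | reading | cat
  3   | nurse | gray | painting | dog
  4   | pilot | black | gardening | rabbit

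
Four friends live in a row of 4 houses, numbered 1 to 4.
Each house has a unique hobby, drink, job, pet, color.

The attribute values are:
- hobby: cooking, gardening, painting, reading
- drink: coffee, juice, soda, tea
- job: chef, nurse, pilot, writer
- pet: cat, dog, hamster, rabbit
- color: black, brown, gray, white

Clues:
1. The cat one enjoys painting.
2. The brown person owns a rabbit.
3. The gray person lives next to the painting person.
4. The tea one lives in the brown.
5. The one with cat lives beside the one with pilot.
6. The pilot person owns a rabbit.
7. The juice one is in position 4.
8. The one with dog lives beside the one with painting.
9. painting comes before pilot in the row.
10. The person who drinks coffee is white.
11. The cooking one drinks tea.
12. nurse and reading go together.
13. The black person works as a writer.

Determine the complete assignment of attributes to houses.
Solution:

House | Hobby | Drink | Job | Pet | Color
-----------------------------------------
  1   | reading | soda | nurse | dog | gray
  2   | painting | coffee | chef | cat | white
  3   | cooking | tea | pilot | rabbit | brown
  4   | gardening | juice | writer | hamster | black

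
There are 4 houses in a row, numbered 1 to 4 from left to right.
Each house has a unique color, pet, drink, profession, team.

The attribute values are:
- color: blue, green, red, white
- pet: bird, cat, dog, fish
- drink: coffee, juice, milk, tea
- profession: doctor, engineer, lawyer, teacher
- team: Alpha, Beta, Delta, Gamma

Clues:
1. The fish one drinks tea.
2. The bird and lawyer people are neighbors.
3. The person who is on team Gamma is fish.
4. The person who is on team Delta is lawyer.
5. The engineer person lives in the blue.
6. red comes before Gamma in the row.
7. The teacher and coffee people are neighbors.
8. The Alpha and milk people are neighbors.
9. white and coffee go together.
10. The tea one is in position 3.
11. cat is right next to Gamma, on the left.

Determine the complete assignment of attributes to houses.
Solution:

House | Color | Pet | Drink | Profession | Team
-----------------------------------------------
  1   | blue | bird | juice | engineer | Alpha
  2   | red | cat | milk | lawyer | Delta
  3   | green | fish | tea | teacher | Gamma
  4   | white | dog | coffee | doctor | Beta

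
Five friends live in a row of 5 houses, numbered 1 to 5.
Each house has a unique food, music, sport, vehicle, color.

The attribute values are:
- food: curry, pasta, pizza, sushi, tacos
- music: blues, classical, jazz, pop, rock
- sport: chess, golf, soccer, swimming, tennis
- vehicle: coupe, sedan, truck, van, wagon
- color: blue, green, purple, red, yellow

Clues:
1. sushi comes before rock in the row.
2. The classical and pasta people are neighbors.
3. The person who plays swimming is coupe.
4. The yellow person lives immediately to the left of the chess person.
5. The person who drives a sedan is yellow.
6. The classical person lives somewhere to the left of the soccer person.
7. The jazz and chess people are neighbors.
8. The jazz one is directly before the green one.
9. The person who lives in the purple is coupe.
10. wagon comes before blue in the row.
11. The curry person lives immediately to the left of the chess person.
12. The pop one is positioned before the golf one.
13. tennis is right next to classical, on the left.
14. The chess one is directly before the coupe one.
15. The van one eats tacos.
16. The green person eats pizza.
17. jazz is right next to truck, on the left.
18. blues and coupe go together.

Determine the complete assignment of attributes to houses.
Solution:

House | Food | Music | Sport | Vehicle | Color
----------------------------------------------
  1   | curry | jazz | tennis | sedan | yellow
  2   | pizza | classical | chess | truck | green
  3   | pasta | blues | swimming | coupe | purple
  4   | sushi | pop | soccer | wagon | red
  5   | tacos | rock | golf | van | blue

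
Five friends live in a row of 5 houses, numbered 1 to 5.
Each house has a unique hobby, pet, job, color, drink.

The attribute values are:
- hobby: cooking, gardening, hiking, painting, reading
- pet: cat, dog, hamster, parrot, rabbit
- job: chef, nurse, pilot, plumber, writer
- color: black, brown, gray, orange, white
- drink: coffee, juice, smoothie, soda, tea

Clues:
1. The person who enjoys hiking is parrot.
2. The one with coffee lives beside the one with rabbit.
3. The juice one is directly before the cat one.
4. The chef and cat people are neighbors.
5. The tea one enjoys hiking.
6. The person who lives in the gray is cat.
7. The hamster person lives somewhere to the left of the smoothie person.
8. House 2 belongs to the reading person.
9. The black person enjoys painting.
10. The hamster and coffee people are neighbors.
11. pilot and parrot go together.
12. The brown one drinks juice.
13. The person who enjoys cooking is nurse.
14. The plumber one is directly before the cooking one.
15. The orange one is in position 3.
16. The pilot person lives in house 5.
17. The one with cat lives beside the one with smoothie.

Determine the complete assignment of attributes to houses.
Solution:

House | Hobby | Pet | Job | Color | Drink
-----------------------------------------
  1   | gardening | hamster | chef | brown | juice
  2   | reading | cat | plumber | gray | coffee
  3   | cooking | rabbit | nurse | orange | smoothie
  4   | painting | dog | writer | black | soda
  5   | hiking | parrot | pilot | white | tea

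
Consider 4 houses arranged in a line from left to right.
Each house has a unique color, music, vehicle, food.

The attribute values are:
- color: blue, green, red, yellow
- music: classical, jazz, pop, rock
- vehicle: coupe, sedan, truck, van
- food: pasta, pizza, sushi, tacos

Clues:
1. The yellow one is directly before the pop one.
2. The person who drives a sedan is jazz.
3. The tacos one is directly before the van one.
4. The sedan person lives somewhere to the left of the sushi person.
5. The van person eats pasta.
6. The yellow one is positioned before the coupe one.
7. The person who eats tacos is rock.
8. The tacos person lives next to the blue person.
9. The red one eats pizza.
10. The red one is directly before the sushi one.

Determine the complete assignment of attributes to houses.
Solution:

House | Color | Music | Vehicle | Food
--------------------------------------
  1   | yellow | rock | truck | tacos
  2   | blue | pop | van | pasta
  3   | red | jazz | sedan | pizza
  4   | green | classical | coupe | sushi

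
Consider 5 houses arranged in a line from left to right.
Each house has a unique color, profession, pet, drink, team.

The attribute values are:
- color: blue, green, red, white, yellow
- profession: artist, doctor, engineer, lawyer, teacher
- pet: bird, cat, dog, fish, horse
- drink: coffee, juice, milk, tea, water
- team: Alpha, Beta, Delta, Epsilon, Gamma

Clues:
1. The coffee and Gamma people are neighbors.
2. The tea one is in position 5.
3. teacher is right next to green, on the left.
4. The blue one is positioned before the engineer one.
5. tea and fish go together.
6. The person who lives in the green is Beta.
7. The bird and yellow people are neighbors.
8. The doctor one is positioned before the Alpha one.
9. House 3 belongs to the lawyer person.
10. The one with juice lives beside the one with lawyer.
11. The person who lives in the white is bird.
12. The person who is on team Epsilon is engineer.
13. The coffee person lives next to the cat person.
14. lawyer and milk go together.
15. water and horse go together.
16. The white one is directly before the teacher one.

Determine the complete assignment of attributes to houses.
Solution:

House | Color | Profession | Pet | Drink | Team
-----------------------------------------------
  1   | white | doctor | bird | coffee | Delta
  2   | yellow | teacher | cat | juice | Gamma
  3   | green | lawyer | dog | milk | Beta
  4   | blue | artist | horse | water | Alpha
  5   | red | engineer | fish | tea | Epsilon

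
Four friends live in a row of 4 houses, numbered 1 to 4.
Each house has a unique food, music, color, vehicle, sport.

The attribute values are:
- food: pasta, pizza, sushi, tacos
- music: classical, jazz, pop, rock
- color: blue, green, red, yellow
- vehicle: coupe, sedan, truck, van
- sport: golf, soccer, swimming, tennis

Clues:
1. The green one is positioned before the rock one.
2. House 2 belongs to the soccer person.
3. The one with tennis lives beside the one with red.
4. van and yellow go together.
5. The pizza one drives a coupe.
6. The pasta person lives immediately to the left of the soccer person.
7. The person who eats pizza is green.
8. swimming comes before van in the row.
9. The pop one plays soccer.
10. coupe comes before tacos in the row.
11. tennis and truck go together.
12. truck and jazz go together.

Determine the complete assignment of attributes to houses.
Solution:

House | Food | Music | Color | Vehicle | Sport
----------------------------------------------
  1   | pasta | jazz | blue | truck | tennis
  2   | sushi | pop | red | sedan | soccer
  3   | pizza | classical | green | coupe | swimming
  4   | tacos | rock | yellow | van | golf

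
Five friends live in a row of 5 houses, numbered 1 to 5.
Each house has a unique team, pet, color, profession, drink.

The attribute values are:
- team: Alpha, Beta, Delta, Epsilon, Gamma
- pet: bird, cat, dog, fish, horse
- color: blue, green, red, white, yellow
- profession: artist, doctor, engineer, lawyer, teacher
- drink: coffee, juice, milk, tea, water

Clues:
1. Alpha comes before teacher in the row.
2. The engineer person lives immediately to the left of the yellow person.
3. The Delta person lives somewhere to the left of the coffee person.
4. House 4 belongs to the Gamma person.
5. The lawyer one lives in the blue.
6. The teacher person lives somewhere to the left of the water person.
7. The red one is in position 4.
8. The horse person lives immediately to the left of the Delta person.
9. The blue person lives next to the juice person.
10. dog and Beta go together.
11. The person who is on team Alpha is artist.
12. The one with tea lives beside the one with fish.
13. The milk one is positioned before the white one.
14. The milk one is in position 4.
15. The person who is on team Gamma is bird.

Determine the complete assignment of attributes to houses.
Solution:

House | Team | Pet | Color | Profession | Drink
-----------------------------------------------
  1   | Epsilon | horse | blue | lawyer | tea
  2   | Delta | fish | green | engineer | juice
  3   | Alpha | cat | yellow | artist | coffee
  4   | Gamma | bird | red | teacher | milk
  5   | Beta | dog | white | doctor | water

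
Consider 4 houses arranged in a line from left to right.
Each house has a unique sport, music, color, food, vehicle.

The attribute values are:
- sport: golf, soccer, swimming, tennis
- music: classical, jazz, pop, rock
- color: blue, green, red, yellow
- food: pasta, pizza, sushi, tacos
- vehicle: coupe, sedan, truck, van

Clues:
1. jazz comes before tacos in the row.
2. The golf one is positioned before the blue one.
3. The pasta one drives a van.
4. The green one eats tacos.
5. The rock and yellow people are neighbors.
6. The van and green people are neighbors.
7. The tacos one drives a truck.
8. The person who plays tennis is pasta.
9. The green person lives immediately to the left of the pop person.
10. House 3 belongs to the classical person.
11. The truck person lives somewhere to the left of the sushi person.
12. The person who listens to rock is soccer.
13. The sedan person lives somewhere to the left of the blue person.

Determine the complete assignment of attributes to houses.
Solution:

House | Sport | Music | Color | Food | Vehicle
----------------------------------------------
  1   | soccer | rock | red | pizza | sedan
  2   | tennis | jazz | yellow | pasta | van
  3   | golf | classical | green | tacos | truck
  4   | swimming | pop | blue | sushi | coupe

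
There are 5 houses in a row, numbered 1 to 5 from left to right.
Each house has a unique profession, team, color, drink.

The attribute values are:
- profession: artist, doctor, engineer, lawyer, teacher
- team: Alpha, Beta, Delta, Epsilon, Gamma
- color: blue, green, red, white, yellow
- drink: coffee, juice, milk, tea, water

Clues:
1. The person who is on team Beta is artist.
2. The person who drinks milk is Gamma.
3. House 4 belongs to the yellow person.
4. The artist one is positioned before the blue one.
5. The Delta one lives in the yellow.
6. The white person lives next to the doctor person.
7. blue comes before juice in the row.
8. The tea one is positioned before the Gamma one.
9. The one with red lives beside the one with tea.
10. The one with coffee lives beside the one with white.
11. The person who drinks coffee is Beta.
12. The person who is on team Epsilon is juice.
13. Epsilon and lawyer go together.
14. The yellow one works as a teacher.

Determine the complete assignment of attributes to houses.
Solution:

House | Profession | Team | Color | Drink
-----------------------------------------
  1   | artist | Beta | red | coffee
  2   | engineer | Alpha | white | tea
  3   | doctor | Gamma | blue | milk
  4   | teacher | Delta | yellow | water
  5   | lawyer | Epsilon | green | juice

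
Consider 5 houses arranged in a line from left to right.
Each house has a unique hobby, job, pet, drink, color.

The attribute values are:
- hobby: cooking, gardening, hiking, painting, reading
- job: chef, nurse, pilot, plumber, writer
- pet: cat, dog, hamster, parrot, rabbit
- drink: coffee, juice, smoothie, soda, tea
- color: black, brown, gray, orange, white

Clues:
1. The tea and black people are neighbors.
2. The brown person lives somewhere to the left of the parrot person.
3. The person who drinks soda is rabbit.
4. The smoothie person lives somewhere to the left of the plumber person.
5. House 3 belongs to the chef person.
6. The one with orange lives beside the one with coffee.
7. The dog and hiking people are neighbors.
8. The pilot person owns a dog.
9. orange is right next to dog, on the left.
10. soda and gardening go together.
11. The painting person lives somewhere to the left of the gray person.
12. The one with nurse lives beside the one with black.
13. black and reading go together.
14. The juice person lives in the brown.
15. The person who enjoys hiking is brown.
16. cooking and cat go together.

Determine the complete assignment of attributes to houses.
Solution:

House | Hobby | Job | Pet | Drink | Color
-----------------------------------------
  1   | cooking | nurse | cat | tea | orange
  2   | reading | pilot | dog | coffee | black
  3   | hiking | chef | hamster | juice | brown
  4   | painting | writer | parrot | smoothie | white
  5   | gardening | plumber | rabbit | soda | gray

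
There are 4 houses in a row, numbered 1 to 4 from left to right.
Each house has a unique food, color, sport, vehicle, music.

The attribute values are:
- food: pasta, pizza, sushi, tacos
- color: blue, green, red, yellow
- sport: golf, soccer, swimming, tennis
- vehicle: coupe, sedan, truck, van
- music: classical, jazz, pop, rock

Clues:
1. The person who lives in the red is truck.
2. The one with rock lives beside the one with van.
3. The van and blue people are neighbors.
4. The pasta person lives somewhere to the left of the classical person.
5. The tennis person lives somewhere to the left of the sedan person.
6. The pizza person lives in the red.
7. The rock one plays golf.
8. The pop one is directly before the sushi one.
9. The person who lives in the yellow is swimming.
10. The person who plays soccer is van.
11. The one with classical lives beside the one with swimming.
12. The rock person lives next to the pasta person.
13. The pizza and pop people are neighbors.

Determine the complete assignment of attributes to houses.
Solution:

House | Food | Color | Sport | Vehicle | Music
----------------------------------------------
  1   | pizza | red | golf | truck | rock
  2   | pasta | green | soccer | van | pop
  3   | sushi | blue | tennis | coupe | classical
  4   | tacos | yellow | swimming | sedan | jazz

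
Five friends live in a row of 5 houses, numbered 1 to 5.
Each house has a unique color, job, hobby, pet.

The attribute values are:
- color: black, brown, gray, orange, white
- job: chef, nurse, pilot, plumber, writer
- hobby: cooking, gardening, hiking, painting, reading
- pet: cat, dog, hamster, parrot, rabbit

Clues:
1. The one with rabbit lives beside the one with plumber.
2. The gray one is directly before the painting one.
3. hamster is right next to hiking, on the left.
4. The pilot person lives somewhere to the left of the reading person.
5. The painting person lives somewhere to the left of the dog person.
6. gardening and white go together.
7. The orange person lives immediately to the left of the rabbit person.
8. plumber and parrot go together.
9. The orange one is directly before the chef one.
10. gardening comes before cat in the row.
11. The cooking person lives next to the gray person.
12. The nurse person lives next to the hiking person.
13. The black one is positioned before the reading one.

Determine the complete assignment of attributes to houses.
Solution:

House | Color | Job | Hobby | Pet
---------------------------------
  1   | orange | nurse | cooking | hamster
  2   | gray | chef | hiking | rabbit
  3   | black | plumber | painting | parrot
  4   | white | pilot | gardening | dog
  5   | brown | writer | reading | cat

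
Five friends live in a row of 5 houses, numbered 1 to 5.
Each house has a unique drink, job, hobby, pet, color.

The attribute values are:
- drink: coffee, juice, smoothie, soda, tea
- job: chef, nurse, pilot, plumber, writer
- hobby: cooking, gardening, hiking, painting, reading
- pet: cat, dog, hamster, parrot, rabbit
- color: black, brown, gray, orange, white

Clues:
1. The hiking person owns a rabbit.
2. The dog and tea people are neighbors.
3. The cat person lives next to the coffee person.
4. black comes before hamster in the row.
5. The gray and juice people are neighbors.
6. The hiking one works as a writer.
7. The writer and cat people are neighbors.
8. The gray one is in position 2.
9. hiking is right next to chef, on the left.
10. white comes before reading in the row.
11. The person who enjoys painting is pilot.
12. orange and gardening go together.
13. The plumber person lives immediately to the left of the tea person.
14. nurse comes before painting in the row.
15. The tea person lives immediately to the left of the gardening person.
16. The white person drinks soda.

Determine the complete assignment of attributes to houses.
Solution:

House | Drink | Job | Hobby | Pet | Color
-----------------------------------------
  1   | soda | plumber | cooking | dog | white
  2   | tea | writer | hiking | rabbit | gray
  3   | juice | chef | gardening | cat | orange
  4   | coffee | nurse | reading | parrot | black
  5   | smoothie | pilot | painting | hamster | brown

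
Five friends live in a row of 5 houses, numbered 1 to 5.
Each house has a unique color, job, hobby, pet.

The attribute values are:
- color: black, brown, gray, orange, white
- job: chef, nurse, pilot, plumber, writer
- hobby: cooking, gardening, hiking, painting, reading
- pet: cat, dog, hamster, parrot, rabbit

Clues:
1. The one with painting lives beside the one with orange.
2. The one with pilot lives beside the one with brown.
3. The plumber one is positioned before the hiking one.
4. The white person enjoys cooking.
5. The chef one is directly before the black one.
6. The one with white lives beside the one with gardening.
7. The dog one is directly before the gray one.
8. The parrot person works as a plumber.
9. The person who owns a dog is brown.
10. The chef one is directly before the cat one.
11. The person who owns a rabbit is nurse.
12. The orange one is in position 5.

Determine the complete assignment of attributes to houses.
Solution:

House | Color | Job | Hobby | Pet
---------------------------------
  1   | white | chef | cooking | hamster
  2   | black | pilot | gardening | cat
  3   | brown | writer | reading | dog
  4   | gray | plumber | painting | parrot
  5   | orange | nurse | hiking | rabbit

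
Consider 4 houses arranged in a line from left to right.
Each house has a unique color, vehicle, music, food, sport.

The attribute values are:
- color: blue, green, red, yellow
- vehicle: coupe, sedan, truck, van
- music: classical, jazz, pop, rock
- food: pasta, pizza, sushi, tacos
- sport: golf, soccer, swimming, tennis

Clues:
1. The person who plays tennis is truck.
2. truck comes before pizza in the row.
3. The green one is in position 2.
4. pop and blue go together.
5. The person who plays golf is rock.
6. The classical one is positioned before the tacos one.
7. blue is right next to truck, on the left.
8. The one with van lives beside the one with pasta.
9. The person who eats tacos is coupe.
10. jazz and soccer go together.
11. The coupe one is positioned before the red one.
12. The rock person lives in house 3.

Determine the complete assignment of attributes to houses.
Solution:

House | Color | Vehicle | Music | Food | Sport
----------------------------------------------
  1   | blue | van | pop | sushi | swimming
  2   | green | truck | classical | pasta | tennis
  3   | yellow | coupe | rock | tacos | golf
  4   | red | sedan | jazz | pizza | soccer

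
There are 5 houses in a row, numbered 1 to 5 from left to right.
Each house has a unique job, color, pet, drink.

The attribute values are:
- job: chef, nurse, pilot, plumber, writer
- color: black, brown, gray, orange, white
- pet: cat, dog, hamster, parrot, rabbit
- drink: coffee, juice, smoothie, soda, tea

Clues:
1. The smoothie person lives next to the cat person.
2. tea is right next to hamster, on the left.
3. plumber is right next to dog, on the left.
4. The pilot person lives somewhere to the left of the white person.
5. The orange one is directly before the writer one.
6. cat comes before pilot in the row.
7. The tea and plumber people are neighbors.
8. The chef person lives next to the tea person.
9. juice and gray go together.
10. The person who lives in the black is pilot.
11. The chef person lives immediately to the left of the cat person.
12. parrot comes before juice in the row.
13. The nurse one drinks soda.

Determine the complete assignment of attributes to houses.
Solution:

House | Job | Color | Pet | Drink
---------------------------------
  1   | chef | orange | parrot | smoothie
  2   | writer | brown | cat | tea
  3   | plumber | gray | hamster | juice
  4   | pilot | black | dog | coffee
  5   | nurse | white | rabbit | soda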